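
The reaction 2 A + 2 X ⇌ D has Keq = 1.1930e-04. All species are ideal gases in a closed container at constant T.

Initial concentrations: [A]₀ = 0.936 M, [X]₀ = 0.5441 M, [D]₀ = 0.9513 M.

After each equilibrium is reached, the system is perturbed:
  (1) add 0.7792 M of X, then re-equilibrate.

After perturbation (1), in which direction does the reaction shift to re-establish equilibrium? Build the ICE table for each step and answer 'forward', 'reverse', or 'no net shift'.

Direction: forward

Q₀ = 3.668 vs Keq = 1.1930e-04 ⇒ Q>K, reverse
Step 1:
                  A         X         D
  init        0.936    0.5441    0.9513
  Δ           1.891     1.891   -0.9456
  eq          2.827     2.435  0.005656
  solve Keq expr → x = -0.9456; check Q = 1.1930e-04
Then add 0.7792 M of X.
Step 2:
                  A         X         D
  init        2.827     3.215  0.005656
  Δ       -0.008183 -0.008183  0.004092
  eq          2.819     3.206  0.009748
  solve Keq expr → x = 0.004092; check Q = 1.1930e-04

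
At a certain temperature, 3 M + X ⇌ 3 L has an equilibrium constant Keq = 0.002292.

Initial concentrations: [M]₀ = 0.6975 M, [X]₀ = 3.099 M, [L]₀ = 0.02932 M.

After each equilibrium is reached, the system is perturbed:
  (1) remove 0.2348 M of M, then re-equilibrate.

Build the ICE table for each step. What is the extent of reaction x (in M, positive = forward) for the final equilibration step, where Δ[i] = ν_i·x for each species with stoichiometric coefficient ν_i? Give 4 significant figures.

Q₀ = 2.3968e-05 vs Keq = 0.002292 ⇒ Q<K, forward
Step 1:
                  M         X         L
  I          0.6975     3.099   0.02932
  C        -0.08756  -0.02919   0.08756
  E          0.6099      3.07    0.1169
  solve Keq expr → x = 0.02919; check Q = 0.002292
Then remove 0.2348 M of M.
Step 2:
                  M         X         L
  I          0.3751      3.07    0.1169
  C         0.03767   0.01256  -0.03767
  E          0.4128     3.082   0.07921
  solve Keq expr → x = -0.01256; check Q = 0.002292

x = -0.01256 M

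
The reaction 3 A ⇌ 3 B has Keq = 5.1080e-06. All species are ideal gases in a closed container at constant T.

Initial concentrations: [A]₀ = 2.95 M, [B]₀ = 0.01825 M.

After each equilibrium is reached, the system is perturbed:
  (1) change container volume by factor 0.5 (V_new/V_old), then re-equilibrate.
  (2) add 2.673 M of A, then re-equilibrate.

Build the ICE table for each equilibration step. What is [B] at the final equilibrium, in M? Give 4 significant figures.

[B]_eq = 0.1458 M

Q₀ = 2.3677e-07 vs Keq = 5.1080e-06 ⇒ Q<K, forward
Step 1:
                    A           B
  Initial        2.95     0.01825
  Change       -0.032       0.032
  Equil         2.918     0.05025
  solve Keq expr → x = 0.01067; check Q = 5.1080e-06
Then change container volume by factor 0.5 (V_new/V_old).
Step 2:
                    A           B
  Initial       5.836      0.1005
  Change            0           0
  Equil         5.836      0.1005
  solve Keq expr → x = 0; check Q = 5.1080e-06
Then add 2.673 M of A.
Step 3:
                    A           B
  Initial       8.509      0.1005
  Change     -0.04526     0.04526
  Equil         8.464      0.1458
  solve Keq expr → x = 0.01509; check Q = 5.1080e-06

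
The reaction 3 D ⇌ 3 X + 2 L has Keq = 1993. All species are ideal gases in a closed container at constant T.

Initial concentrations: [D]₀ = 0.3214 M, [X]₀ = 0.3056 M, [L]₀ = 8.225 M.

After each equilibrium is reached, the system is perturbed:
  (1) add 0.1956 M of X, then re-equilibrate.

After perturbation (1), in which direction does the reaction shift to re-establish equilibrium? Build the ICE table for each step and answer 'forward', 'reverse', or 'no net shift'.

Q₀ = 58.16 vs Keq = 1993 ⇒ Q<K, forward
Step 1:
                   D          X          L
  I           0.3214     0.3056      8.225
  C           -0.167      0.167     0.1113
  E           0.1544     0.4726      8.336
  solve Keq expr → x = 0.05567; check Q = 1993
Then add 0.1956 M of X.
Step 2:
                   D          X          L
  I           0.1544     0.6682      8.336
  C          0.04778   -0.04778   -0.03185
  E           0.2022     0.6204      8.304
  solve Keq expr → x = -0.01593; check Q = 1993

Direction: reverse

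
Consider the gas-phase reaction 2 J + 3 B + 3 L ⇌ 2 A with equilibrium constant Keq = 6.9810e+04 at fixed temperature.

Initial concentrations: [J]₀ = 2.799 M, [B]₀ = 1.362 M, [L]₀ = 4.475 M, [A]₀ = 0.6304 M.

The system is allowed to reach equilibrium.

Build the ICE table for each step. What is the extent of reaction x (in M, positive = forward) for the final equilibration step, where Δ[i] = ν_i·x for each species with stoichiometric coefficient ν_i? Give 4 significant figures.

x = 0.4517 M

Q₀ = 2.2404e-04 vs Keq = 6.9810e+04 ⇒ Q<K, forward
Step 1:
                  J         B         L         A
  init        2.799     1.362     4.475    0.6304
  Δ         -0.9035    -1.355    -1.355    0.9035
  eq          1.896   0.00676      3.12     1.534
  solve Keq expr → x = 0.4517; check Q = 6.9810e+04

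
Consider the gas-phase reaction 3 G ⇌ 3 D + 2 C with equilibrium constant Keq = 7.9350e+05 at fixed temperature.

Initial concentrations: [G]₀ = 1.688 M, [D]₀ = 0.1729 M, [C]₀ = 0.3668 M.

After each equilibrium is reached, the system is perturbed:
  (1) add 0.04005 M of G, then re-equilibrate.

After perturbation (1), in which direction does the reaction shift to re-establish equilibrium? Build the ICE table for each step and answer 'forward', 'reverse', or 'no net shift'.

Direction: forward

Q₀ = 1.4459e-04 vs Keq = 7.9350e+05 ⇒ Q<K, forward
Step 1:
                  G         D         C
  Initial     1.688    0.1729    0.3668
  Change     -1.662     1.662     1.108
  Equil     0.02569     1.835     1.475
  solve Keq expr → x = 0.5541; check Q = 7.9350e+05
Then add 0.04005 M of G.
Step 2:
                  G         D         C
  Initial   0.06574     1.835     1.475
  Change   -0.03919   0.03919   0.02613
  Equil     0.02654     1.874     1.501
  solve Keq expr → x = 0.01306; check Q = 7.9350e+05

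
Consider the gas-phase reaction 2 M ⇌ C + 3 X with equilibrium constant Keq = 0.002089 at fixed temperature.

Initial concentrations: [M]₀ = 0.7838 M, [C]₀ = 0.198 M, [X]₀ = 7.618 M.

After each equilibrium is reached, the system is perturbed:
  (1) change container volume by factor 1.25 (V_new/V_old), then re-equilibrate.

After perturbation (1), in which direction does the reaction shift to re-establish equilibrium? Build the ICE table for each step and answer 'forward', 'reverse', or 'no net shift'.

Q₀ = 142.5 vs Keq = 0.002089 ⇒ Q>K, reverse
Step 1:
                   M          C          X
  Initial     0.7838      0.198      7.618
  Change       0.396     -0.198     -0.594
  Equil         1.18 8.3904e-06      7.024
  solve Keq expr → x = -0.198; check Q = 0.002089
Then change container volume by factor 1.25 (V_new/V_old).
Step 2:
                   M          C          X
  Initial     0.9438 6.7124e-06      5.619
  Change  -7.5509e-06 3.7755e-06 1.1326e-05
  Equil       0.9438 1.0488e-05      5.619
  solve Keq expr → x = 3.7755e-06; check Q = 0.002089

Direction: forward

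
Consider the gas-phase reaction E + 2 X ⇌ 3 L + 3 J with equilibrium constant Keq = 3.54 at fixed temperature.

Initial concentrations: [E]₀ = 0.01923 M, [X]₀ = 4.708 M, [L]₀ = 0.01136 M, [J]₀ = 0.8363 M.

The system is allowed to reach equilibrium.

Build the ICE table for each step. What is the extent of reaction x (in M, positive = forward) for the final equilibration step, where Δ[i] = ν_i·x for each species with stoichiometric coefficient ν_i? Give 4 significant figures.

Q₀ = 2.0117e-06 vs Keq = 3.54 ⇒ Q<K, forward
Step 1:
                    E           X           L           J
  init        0.01923       4.708     0.01136      0.8363
  Δ          -0.01923    -0.03845     0.05768     0.05768
  eq       3.0461e-06        4.67     0.06904       0.894
  solve Keq expr → x = 0.01923; check Q = 3.54

x = 0.01923 M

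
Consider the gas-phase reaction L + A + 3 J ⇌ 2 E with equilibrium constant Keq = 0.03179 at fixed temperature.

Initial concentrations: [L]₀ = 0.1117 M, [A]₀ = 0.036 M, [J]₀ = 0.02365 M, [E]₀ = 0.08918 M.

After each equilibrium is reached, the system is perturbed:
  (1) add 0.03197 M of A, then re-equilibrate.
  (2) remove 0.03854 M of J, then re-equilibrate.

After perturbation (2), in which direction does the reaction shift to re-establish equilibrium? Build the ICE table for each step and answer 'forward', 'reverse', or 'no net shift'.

Direction: reverse

Q₀ = 1.4952e+05 vs Keq = 0.03179 ⇒ Q>K, reverse
Step 1:
                   L          A          J          E
  Initial     0.1117      0.036    0.02365    0.08918
  Change     0.04398    0.04398     0.1319   -0.08796
  Equil       0.1557    0.07998     0.1556   0.001221
  solve Keq expr → x = -0.04398; check Q = 0.03179
Then add 0.03197 M of A.
Step 2:
                   L          A          J          E
  Initial     0.1557     0.1119     0.1556   0.001221
  Change  -1.0891e-04 -1.0891e-04 -3.2672e-04 2.1781e-04
  Equil       0.1556     0.1118     0.1553   0.001439
  solve Keq expr → x = 1.0891e-04; check Q = 0.03179
Then remove 0.03854 M of J.
Step 3:
                   L          A          J          E
  Initial     0.1556     0.1118     0.1167   0.001439
  Change  2.4515e-04 2.4515e-04 7.3545e-04 -4.9030e-04
  Equil       0.1558     0.1121     0.1175 9.4852e-04
  solve Keq expr → x = -2.4515e-04; check Q = 0.03179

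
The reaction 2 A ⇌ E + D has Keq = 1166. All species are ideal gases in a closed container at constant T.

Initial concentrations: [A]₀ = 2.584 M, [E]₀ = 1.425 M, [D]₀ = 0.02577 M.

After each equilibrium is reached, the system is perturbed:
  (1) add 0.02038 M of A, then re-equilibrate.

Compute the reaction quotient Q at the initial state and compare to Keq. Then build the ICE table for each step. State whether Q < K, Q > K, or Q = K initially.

Q₀ = 0.0055; Q < K (proceeds forward)

Q₀ = 0.0055 vs Keq = 1166 ⇒ Q<K, forward
Step 1:
                  A         E         D
  init        2.584     1.425   0.02577
  Δ          -2.529     1.265     1.265
  eq        0.05456      2.69      1.29
  solve Keq expr → x = 1.265; check Q = 1166
Then add 0.02038 M of A.
Step 2:
                  A         E         D
  init      0.07494      2.69      1.29
  Δ        -0.02007   0.01003   0.01003
  eq        0.05487       2.7     1.301
  solve Keq expr → x = 0.01003; check Q = 1166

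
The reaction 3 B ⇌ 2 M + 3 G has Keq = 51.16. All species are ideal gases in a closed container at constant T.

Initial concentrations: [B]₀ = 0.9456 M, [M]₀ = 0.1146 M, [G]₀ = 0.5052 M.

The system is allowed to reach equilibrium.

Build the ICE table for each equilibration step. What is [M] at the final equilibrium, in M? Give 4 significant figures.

Q₀ = 0.002003 vs Keq = 51.16 ⇒ Q<K, forward
Step 1:
                    B           M           G
  I            0.9456      0.1146      0.5052
  C           -0.7143      0.4762      0.7143
  E            0.2313      0.5908        1.22
  solve Keq expr → x = 0.2381; check Q = 51.16

[M]_eq = 0.5908 M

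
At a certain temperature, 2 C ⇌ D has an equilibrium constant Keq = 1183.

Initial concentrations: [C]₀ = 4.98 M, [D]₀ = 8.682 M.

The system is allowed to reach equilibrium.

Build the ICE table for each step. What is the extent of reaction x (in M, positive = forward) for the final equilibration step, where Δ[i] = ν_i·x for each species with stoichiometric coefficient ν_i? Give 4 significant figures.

Q₀ = 0.3501 vs Keq = 1183 ⇒ Q<K, forward
Step 1:
                  C         D
  I            4.98     8.682
  C          -4.883     2.442
  E         0.09697     11.12
  solve Keq expr → x = 2.442; check Q = 1183

x = 2.442 M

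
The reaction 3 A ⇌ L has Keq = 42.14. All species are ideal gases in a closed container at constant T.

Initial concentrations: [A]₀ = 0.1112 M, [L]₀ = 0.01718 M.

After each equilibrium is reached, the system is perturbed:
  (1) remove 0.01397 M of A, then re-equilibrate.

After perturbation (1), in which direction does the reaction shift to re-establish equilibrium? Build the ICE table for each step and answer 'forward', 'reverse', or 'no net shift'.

Q₀ = 12.49 vs Keq = 42.14 ⇒ Q<K, forward
Step 1:
                   A          L
  init        0.1112    0.01718
  Δ         -0.02617   0.008724
  eq         0.08503     0.0259
  solve Keq expr → x = 0.008724; check Q = 42.14
Then remove 0.01397 M of A.
Step 2:
                   A          L
  init       0.07106     0.0259
  Δ          0.01011   -0.00337
  eq         0.08117    0.02253
  solve Keq expr → x = -0.00337; check Q = 42.14

Direction: reverse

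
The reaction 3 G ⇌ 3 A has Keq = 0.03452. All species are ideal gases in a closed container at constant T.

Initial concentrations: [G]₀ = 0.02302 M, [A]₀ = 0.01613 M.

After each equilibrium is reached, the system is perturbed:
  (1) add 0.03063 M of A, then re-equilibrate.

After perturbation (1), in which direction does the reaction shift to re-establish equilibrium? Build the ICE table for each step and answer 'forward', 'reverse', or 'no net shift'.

Direction: reverse

Q₀ = 0.344 vs Keq = 0.03452 ⇒ Q>K, reverse
Step 1:
                    G           A
  I           0.02302     0.01613
  C          0.006514   -0.006514
  E           0.02953    0.009616
  solve Keq expr → x = -0.002171; check Q = 0.03452
Then add 0.03063 M of A.
Step 2:
                    G           A
  I           0.02953     0.04025
  C           0.02311    -0.02311
  E           0.05264     0.01714
  solve Keq expr → x = -0.007702; check Q = 0.03452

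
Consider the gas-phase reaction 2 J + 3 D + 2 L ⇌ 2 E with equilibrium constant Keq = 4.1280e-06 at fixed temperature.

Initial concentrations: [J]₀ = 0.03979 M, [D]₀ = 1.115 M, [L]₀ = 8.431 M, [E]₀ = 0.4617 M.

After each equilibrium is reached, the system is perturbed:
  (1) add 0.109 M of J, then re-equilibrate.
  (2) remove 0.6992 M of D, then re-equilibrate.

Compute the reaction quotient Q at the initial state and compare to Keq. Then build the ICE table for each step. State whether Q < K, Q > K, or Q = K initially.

Q₀ = 1.366; Q > K (proceeds reverse)

Q₀ = 1.366 vs Keq = 4.1280e-06 ⇒ Q>K, reverse
Step 1:
                  J         D         L         E
  I         0.03979     1.115     8.431    0.4617
  C          0.4412    0.6618    0.4412   -0.4412
  E           0.481     1.777     8.872   0.02053
  solve Keq expr → x = -0.2206; check Q = 4.1280e-06
Then add 0.109 M of J.
Step 2:
                  J         D         L         E
  I            0.59     1.777     8.872   0.02053
  C        -0.00432  -0.00648  -0.00432   0.00432
  E          0.5856      1.77     8.868   0.02485
  solve Keq expr → x = 0.00216; check Q = 4.1280e-06
Then remove 0.6992 M of D.
Step 3:
                  J         D         L         E
  I          0.5856     1.071     8.868   0.02485
  C         0.01257   0.01886   0.01257  -0.01257
  E          0.5982      1.09      8.88   0.01228
  solve Keq expr → x = -0.006286; check Q = 4.1280e-06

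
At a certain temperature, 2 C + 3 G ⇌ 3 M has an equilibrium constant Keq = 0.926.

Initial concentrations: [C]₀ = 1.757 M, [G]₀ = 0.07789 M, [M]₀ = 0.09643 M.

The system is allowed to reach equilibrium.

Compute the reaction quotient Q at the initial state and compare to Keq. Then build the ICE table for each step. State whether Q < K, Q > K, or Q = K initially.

Q₀ = 0.6147 vs Keq = 0.926 ⇒ Q<K, forward
Step 1:
                   C          G          M
  I            1.757    0.07789    0.09643
  C        -0.003848  -0.005772   0.005772
  E            1.753    0.07212     0.1022
  solve Keq expr → x = 0.001924; check Q = 0.926

Q₀ = 0.6147; Q < K (proceeds forward)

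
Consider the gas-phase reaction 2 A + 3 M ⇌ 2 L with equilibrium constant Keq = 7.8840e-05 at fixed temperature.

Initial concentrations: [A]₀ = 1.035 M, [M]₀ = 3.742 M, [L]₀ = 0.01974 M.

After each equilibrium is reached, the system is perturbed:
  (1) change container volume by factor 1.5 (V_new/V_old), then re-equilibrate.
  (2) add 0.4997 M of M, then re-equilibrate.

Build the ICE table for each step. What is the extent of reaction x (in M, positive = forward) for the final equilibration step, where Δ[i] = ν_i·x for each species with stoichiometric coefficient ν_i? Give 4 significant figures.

Q₀ = 6.9423e-06 vs Keq = 7.8840e-05 ⇒ Q<K, forward
Step 1:
                   A          M          L
  I            1.035      3.742    0.01974
  C         -0.04243   -0.06365    0.04243
  E           0.9926      3.678    0.06217
  solve Keq expr → x = 0.02122; check Q = 7.8840e-05
Then change container volume by factor 1.5 (V_new/V_old).
Step 2:
                   A          M          L
  I           0.6617      2.452    0.04145
  C           0.0179    0.02684    -0.0179
  E           0.6796      2.479    0.02355
  solve Keq expr → x = -0.008948; check Q = 7.8840e-05
Then add 0.4997 M of M.
Step 3:
                   A          M          L
  I           0.6796      2.979    0.02355
  C        -0.006988   -0.01048   0.006988
  E           0.6726      2.968    0.03054
  solve Keq expr → x = 0.003494; check Q = 7.8840e-05

x = 0.003494 M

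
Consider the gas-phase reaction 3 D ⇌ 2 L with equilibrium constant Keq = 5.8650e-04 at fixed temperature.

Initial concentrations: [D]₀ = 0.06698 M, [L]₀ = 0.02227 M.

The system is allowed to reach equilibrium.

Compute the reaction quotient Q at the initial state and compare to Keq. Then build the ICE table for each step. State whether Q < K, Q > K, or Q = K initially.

Q₀ = 1.65; Q > K (proceeds reverse)

Q₀ = 1.65 vs Keq = 5.8650e-04 ⇒ Q>K, reverse
Step 1:
                  D         L
  init      0.06698   0.02227
  Δ         0.03227  -0.02151
  eq        0.09925 7.5722e-04
  solve Keq expr → x = -0.01076; check Q = 5.8650e-04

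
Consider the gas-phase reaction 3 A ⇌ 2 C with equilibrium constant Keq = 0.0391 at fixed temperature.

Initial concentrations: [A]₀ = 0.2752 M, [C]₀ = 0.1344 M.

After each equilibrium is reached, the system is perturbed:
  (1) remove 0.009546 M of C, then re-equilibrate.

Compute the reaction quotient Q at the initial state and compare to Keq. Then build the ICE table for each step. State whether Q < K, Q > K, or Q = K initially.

Q₀ = 0.8667 vs Keq = 0.0391 ⇒ Q>K, reverse
Step 1:
                  A         C
  Initial    0.2752    0.1344
  Change     0.1262  -0.08412
  Equil      0.4014   0.05028
  solve Keq expr → x = -0.04206; check Q = 0.0391
Then remove 0.009546 M of C.
Step 2:
                  A         C
  Initial    0.4014   0.04074
  Change   -0.01119  0.007458
  Equil      0.3902   0.04819
  solve Keq expr → x = 0.003729; check Q = 0.0391

Q₀ = 0.8667; Q > K (proceeds reverse)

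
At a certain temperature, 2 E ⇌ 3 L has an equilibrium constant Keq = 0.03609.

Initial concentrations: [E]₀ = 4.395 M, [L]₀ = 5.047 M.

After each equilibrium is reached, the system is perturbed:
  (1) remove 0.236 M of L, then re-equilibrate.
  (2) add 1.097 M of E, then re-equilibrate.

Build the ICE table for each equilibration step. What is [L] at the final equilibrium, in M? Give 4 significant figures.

[L]_eq = 1.303 M

Q₀ = 6.656 vs Keq = 0.03609 ⇒ Q>K, reverse
Step 1:
                    E           L
  Initial       4.395       5.047
  Change        2.562      -3.843
  Equil         6.957       1.204
  solve Keq expr → x = -1.281; check Q = 0.03609
Then remove 0.236 M of L.
Step 2:
                    E           L
  Initial       6.957      0.9683
  Change      -0.1461      0.2191
  Equil         6.811       1.187
  solve Keq expr → x = 0.07303; check Q = 0.03609
Then add 1.097 M of E.
Step 3:
                    E           L
  Initial       7.908       1.187
  Change     -0.07717      0.1158
  Equil         7.831       1.303
  solve Keq expr → x = 0.03858; check Q = 0.03609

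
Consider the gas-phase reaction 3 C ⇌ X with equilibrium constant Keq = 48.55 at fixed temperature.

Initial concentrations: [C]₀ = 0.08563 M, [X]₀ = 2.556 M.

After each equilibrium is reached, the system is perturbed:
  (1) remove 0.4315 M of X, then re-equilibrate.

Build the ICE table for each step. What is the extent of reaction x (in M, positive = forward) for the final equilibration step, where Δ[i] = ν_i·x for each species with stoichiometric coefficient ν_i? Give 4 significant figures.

x = 0.007535 M

Q₀ = 4071 vs Keq = 48.55 ⇒ Q>K, reverse
Step 1:
                  C         X
  Initial   0.08563     2.556
  Change     0.2845  -0.09482
  Equil      0.3701     2.461
  solve Keq expr → x = -0.09482; check Q = 48.55
Then remove 0.4315 M of X.
Step 2:
                  C         X
  Initial    0.3701      2.03
  Change    -0.0226  0.007535
  Equil      0.3475     2.037
  solve Keq expr → x = 0.007535; check Q = 48.55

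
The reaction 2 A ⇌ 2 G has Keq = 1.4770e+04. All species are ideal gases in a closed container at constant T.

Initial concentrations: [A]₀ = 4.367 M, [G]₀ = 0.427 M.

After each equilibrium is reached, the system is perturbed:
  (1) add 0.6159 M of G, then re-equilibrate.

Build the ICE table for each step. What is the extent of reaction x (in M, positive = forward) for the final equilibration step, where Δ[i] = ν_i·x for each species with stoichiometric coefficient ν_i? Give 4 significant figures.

Q₀ = 0.009561 vs Keq = 1.4770e+04 ⇒ Q<K, forward
Step 1:
                  A         G
  init        4.367     0.427
  Δ          -4.328     4.328
  eq        0.03912     4.755
  solve Keq expr → x = 2.164; check Q = 1.4770e+04
Then add 0.6159 M of G.
Step 2:
                  A         G
  init      0.03912     5.371
  Δ        0.005026 -0.005026
  eq        0.04415     5.366
  solve Keq expr → x = -0.002513; check Q = 1.4770e+04

x = -0.002513 M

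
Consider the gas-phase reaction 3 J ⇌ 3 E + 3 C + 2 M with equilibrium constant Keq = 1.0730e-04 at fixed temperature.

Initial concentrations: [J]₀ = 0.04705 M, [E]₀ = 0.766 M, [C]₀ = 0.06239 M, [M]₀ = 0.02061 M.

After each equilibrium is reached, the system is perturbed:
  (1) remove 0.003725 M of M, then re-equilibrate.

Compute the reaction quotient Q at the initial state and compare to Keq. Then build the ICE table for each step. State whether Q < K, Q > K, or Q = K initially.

Q₀ = 4.4515e-04 vs Keq = 1.0730e-04 ⇒ Q>K, reverse
Step 1:
                   J          E          C          M
  Initial    0.04705      0.766    0.06239    0.02061
  Change    0.007548  -0.007548  -0.007548  -0.005032
  Equil       0.0546     0.7585    0.05484    0.01558
  solve Keq expr → x = -0.002516; check Q = 1.0730e-04
Then remove 0.003725 M of M.
Step 2:
                   J          E          C          M
  Initial     0.0546     0.7585    0.05484    0.01185
  Change   -0.002496   0.002496   0.002496   0.001664
  Equil       0.0521     0.7609    0.05734    0.01352
  solve Keq expr → x = 8.3210e-04; check Q = 1.0730e-04

Q₀ = 4.4515e-04; Q > K (proceeds reverse)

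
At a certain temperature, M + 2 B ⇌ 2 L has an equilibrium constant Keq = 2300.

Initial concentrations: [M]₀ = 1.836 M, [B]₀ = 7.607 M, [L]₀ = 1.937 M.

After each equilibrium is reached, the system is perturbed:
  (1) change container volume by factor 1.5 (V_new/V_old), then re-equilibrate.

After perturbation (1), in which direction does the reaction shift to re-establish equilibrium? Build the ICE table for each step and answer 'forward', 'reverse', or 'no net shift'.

Q₀ = 0.03532 vs Keq = 2300 ⇒ Q<K, forward
Step 1:
                  M         B         L
  Initial     1.836     7.607     1.937
  Change     -1.835     -3.67      3.67
  Equil   8.8205e-04     3.937     5.607
  solve Keq expr → x = 1.835; check Q = 2300
Then change container volume by factor 1.5 (V_new/V_old).
Step 2:
                  M         B         L
  Initial 5.8803e-04     2.625     3.738
  Change  2.9334e-04 5.8669e-04 -5.8669e-04
  Equil   8.8137e-04     2.625     3.738
  solve Keq expr → x = -2.9334e-04; check Q = 2300

Direction: reverse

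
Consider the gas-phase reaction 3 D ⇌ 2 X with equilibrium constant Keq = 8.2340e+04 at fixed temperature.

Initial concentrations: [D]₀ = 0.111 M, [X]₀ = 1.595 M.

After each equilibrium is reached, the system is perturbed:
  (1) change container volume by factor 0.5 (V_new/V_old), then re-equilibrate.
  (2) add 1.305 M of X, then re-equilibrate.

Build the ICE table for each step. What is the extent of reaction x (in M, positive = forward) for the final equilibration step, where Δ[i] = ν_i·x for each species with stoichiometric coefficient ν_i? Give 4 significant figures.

x = -0.004197 M

Q₀ = 1860 vs Keq = 8.2340e+04 ⇒ Q<K, forward
Step 1:
                   D          X
  Initial      0.111      1.595
  Change    -0.07893    0.05262
  Equil      0.03207      1.648
  solve Keq expr → x = 0.02631; check Q = 8.2340e+04
Then change container volume by factor 0.5 (V_new/V_old).
Step 2:
                   D          X
  Initial    0.06413      3.295
  Change    -0.01314    0.00876
  Equil      0.05099      3.304
  solve Keq expr → x = 0.00438; check Q = 8.2340e+04
Then add 1.305 M of X.
Step 3:
                   D          X
  Initial    0.05099      4.609
  Change     0.01259  -0.008395
  Equil      0.06358      4.601
  solve Keq expr → x = -0.004197; check Q = 8.2340e+04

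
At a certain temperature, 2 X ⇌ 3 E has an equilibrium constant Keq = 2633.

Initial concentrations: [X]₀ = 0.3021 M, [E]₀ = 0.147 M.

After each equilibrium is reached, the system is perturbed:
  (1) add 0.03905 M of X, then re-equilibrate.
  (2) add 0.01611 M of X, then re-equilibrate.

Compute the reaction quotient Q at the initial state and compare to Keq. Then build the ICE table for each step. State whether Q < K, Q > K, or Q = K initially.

Q₀ = 0.03481 vs Keq = 2633 ⇒ Q<K, forward
Step 1:
                   X          E
  I           0.3021      0.147
  C          -0.2933       0.44
  E         0.008765      0.587
  solve Keq expr → x = 0.1467; check Q = 2633
Then add 0.03905 M of X.
Step 2:
                   X          E
  I          0.04781      0.587
  C         -0.03775    0.05663
  E          0.01006     0.6436
  solve Keq expr → x = 0.01888; check Q = 2633
Then add 0.01611 M of X.
Step 3:
                   X          E
  I          0.02617     0.6436
  C         -0.01556    0.02334
  E          0.01062      0.667
  solve Keq expr → x = 0.007779; check Q = 2633

Q₀ = 0.03481; Q < K (proceeds forward)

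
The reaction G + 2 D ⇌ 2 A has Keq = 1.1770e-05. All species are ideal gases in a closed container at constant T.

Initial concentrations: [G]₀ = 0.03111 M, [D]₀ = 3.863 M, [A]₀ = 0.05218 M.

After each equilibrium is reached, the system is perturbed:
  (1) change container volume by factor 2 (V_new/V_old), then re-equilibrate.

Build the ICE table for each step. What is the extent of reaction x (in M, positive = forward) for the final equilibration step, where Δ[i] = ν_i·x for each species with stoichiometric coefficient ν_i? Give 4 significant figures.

Q₀ = 0.005865 vs Keq = 1.1770e-05 ⇒ Q>K, reverse
Step 1:
                    G           D           A
  init        0.03111       3.863     0.05218
  Δ           0.02451     0.04901    -0.04901
  eq          0.05562       3.912    0.003165
  solve Keq expr → x = -0.02451; check Q = 1.1770e-05
Then change container volume by factor 2 (V_new/V_old).
Step 2:
                    G           D           A
  init        0.02781       1.956    0.001583
  Δ        2.2933e-04  4.5866e-04 -4.5866e-04
  eq          0.02804       1.956    0.001124
  solve Keq expr → x = -2.2933e-04; check Q = 1.1770e-05

x = -2.2933e-04 M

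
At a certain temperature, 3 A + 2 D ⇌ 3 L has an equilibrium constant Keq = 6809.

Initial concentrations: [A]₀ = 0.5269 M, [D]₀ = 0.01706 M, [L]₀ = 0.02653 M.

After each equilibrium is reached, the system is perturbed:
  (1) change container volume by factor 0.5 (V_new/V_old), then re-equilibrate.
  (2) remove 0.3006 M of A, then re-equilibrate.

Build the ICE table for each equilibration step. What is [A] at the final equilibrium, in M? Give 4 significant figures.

[A]_eq = 0.703 M

Q₀ = 0.4386 vs Keq = 6809 ⇒ Q<K, forward
Step 1:
                   A          D          L
  I           0.5269    0.01706    0.02653
  C         -0.02499   -0.01666    0.02499
  E           0.5019 3.9858e-04    0.05152
  solve Keq expr → x = 0.008331; check Q = 6809
Then change container volume by factor 0.5 (V_new/V_old).
Step 2:
                   A          D          L
  I            1.004 7.9716e-04      0.103
  C       -5.9217e-04 -3.9478e-04 5.9217e-04
  E            1.003 4.0237e-04     0.1036
  solve Keq expr → x = 1.9739e-04; check Q = 6809
Then remove 0.3006 M of A.
Step 3:
                   A          D          L
  I           0.7026 4.0237e-04     0.1036
  C       4.1904e-04 2.7936e-04 -4.1904e-04
  E            0.703 6.8173e-04     0.1032
  solve Keq expr → x = -1.3968e-04; check Q = 6809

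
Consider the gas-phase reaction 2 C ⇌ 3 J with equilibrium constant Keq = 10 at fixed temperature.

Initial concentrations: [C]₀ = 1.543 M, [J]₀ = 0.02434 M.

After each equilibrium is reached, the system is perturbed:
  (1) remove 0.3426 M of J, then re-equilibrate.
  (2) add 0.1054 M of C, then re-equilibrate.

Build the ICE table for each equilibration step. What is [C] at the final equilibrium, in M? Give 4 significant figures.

[C]_eq = 0.5143 M

Q₀ = 6.0566e-06 vs Keq = 10 ⇒ Q<K, forward
Step 1:
                  C         J
  I           1.543   0.02434
  C         -0.9722     1.458
  E          0.5708     1.483
  solve Keq expr → x = 0.4861; check Q = 10
Then remove 0.3426 M of J.
Step 2:
                  C         J
  I          0.5708      1.14
  C         -0.1042    0.1563
  E          0.4667     1.296
  solve Keq expr → x = 0.05208; check Q = 10
Then add 0.1054 M of C.
Step 3:
                  C         J
  I          0.5721     1.296
  C         -0.0578    0.0867
  E          0.5143     1.383
  solve Keq expr → x = 0.0289; check Q = 10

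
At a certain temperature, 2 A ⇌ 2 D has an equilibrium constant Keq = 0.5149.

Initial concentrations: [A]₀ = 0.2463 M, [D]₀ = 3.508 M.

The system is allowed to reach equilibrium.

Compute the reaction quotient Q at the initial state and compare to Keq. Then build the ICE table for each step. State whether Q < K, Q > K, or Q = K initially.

Q₀ = 202.9; Q > K (proceeds reverse)

Q₀ = 202.9 vs Keq = 0.5149 ⇒ Q>K, reverse
Step 1:
                  A         D
  I          0.2463     3.508
  C            1.94     -1.94
  E           2.186     1.568
  solve Keq expr → x = -0.9698; check Q = 0.5149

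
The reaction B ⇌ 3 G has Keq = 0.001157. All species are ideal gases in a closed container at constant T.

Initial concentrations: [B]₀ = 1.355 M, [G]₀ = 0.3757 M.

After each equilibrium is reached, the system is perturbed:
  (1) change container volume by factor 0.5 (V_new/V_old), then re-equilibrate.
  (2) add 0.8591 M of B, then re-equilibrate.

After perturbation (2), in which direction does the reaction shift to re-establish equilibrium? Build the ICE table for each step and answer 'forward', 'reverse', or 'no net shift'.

Q₀ = 0.03914 vs Keq = 0.001157 ⇒ Q>K, reverse
Step 1:
                   B          G
  init         1.355     0.3757
  Δ          0.08571    -0.2571
  eq           1.441     0.1186
  solve Keq expr → x = -0.08571; check Q = 0.001157
Then change container volume by factor 0.5 (V_new/V_old).
Step 2:
                   B          G
  init         2.881     0.2371
  Δ          0.02908   -0.08725
  eq           2.911     0.1499
  solve Keq expr → x = -0.02908; check Q = 0.001157
Then add 0.8591 M of B.
Step 3:
                   B          G
  init          3.77     0.1499
  Δ        -0.004477    0.01343
  eq           3.765     0.1633
  solve Keq expr → x = 0.004477; check Q = 0.001157

Direction: forward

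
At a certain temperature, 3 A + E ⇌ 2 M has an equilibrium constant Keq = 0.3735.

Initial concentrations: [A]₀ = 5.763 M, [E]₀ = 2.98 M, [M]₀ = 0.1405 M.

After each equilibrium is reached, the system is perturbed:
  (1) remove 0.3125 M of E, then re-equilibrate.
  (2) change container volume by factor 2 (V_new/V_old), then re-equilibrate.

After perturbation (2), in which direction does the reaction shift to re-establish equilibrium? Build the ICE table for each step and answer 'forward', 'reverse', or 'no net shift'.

Direction: reverse

Q₀ = 3.4609e-05 vs Keq = 0.3735 ⇒ Q<K, forward
Step 1:
                  A         E         M
  Initial     5.763      2.98    0.1405
  Change      -3.62    -1.207     2.413
  Equil       2.143     1.773     2.554
  solve Keq expr → x = 1.207; check Q = 0.3735
Then remove 0.3125 M of E.
Step 2:
                  A         E         M
  Initial     2.143     1.461     2.554
  Change    0.09122   0.03041  -0.06081
  Equil       2.234     1.491     2.493
  solve Keq expr → x = -0.03041; check Q = 0.3735
Then change container volume by factor 2 (V_new/V_old).
Step 3:
                  A         E         M
  Initial     1.117    0.7457     1.246
  Change     0.3524    0.1175   -0.2349
  Equil        1.47    0.8631     1.012
  solve Keq expr → x = -0.1175; check Q = 0.3735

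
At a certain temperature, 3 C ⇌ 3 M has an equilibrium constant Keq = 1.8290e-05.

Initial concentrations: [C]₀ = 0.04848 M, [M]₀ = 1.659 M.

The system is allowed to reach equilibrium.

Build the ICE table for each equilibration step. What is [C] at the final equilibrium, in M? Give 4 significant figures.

Q₀ = 4.0073e+04 vs Keq = 1.8290e-05 ⇒ Q>K, reverse
Step 1:
                   C          M
  Initial    0.04848      1.659
  Change       1.615     -1.615
  Equil        1.664    0.04383
  solve Keq expr → x = -0.5384; check Q = 1.8290e-05

[C]_eq = 1.664 M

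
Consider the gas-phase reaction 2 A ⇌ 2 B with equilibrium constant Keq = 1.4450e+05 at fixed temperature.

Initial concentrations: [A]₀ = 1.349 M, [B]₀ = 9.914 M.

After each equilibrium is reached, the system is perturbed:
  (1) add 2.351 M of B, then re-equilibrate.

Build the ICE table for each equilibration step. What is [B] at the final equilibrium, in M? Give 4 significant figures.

[B]_eq = 13.58 M

Q₀ = 54.01 vs Keq = 1.4450e+05 ⇒ Q<K, forward
Step 1:
                  A         B
  I           1.349     9.914
  C          -1.319     1.319
  E         0.02955     11.23
  solve Keq expr → x = 0.6597; check Q = 1.4450e+05
Then add 2.351 M of B.
Step 2:
                  A         B
  I         0.02955     13.58
  C        0.006168 -0.006168
  E         0.03572     13.58
  solve Keq expr → x = -0.003084; check Q = 1.4450e+05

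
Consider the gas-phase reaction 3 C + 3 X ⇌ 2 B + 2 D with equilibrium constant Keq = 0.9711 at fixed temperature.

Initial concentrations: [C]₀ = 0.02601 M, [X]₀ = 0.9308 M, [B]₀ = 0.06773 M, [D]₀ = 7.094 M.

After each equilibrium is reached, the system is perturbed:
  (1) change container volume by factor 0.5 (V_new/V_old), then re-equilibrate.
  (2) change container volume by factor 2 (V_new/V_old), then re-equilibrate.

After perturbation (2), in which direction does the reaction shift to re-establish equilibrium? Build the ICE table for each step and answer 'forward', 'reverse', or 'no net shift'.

Q₀ = 1.6269e+04 vs Keq = 0.9711 ⇒ Q>K, reverse
Step 1:
                  C         X         B         D
  I         0.02601    0.9308   0.06773     7.094
  C         0.09269   0.09269   -0.0618   -0.0618
  E          0.1187     1.023  0.005934     7.032
  solve Keq expr → x = -0.0309; check Q = 0.9711
Then change container volume by factor 0.5 (V_new/V_old).
Step 2:
                  C         X         B         D
  I          0.2374     2.047   0.01187     14.06
  C        -0.01428  -0.01428  0.009519  0.009519
  E          0.2231     2.033   0.02139     14.07
  solve Keq expr → x = 0.00476; check Q = 0.9711
Then change container volume by factor 2 (V_new/V_old).
Step 3:
                  C         X         B         D
  I          0.1116     1.016   0.01069     7.037
  C        0.007139  0.007139  -0.00476  -0.00476
  E          0.1187     1.023  0.005934     7.032
  solve Keq expr → x = -0.00238; check Q = 0.9711

Direction: reverse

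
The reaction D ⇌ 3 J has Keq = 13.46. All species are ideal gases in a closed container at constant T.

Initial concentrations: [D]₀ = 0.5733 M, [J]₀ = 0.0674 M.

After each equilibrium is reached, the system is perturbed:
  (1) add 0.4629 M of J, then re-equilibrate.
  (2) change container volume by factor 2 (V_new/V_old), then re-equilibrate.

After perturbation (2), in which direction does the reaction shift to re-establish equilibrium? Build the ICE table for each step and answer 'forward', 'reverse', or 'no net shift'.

Q₀ = 5.3407e-04 vs Keq = 13.46 ⇒ Q<K, forward
Step 1:
                    D           J
  Initial      0.5733      0.0674
  Change      -0.4105       1.231
  Equil        0.1628       1.299
  solve Keq expr → x = 0.4105; check Q = 13.46
Then add 0.4629 M of J.
Step 2:
                    D           J
  Initial      0.1628       1.762
  Change      0.08753     -0.2626
  Equil        0.2503       1.499
  solve Keq expr → x = -0.08753; check Q = 13.46
Then change container volume by factor 2 (V_new/V_old).
Step 3:
                    D           J
  Initial      0.1252      0.7496
  Change     -0.06346      0.1904
  Equil        0.0617        0.94
  solve Keq expr → x = 0.06346; check Q = 13.46

Direction: forward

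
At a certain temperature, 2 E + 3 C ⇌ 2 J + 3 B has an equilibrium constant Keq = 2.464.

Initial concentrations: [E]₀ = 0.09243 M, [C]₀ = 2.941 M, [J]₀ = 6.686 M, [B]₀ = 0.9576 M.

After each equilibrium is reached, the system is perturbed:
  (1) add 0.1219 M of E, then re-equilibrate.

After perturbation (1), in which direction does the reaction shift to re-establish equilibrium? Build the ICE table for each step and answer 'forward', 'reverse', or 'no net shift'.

Direction: forward

Q₀ = 180.6 vs Keq = 2.464 ⇒ Q>K, reverse
Step 1:
                  E         C         J         B
  I         0.09243     2.941     6.686    0.9576
  C          0.2335    0.3502   -0.2335   -0.3502
  E          0.3259     3.291     6.453    0.6074
  solve Keq expr → x = -0.1167; check Q = 2.464
Then add 0.1219 M of E.
Step 2:
                  E         C         J         B
  I          0.4478     3.291     6.453    0.6074
  C        -0.04736  -0.07104   0.04736   0.07104
  E          0.4004      3.22       6.5    0.6784
  solve Keq expr → x = 0.02368; check Q = 2.464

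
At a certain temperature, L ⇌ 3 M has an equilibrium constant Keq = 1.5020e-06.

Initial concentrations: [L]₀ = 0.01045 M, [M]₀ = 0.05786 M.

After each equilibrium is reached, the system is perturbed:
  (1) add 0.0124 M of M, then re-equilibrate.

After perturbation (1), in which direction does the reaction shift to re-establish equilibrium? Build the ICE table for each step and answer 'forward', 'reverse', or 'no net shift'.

Q₀ = 0.01854 vs Keq = 1.5020e-06 ⇒ Q>K, reverse
Step 1:
                  L         M
  init      0.01045   0.05786
  Δ         0.01812  -0.05436
  eq        0.02857  0.003501
  solve Keq expr → x = -0.01812; check Q = 1.5020e-06
Then add 0.0124 M of M.
Step 2:
                  L         M
  init      0.02857    0.0159
  Δ         0.00408  -0.01224
  eq        0.03265   0.00366
  solve Keq expr → x = -0.00408; check Q = 1.5020e-06

Direction: reverse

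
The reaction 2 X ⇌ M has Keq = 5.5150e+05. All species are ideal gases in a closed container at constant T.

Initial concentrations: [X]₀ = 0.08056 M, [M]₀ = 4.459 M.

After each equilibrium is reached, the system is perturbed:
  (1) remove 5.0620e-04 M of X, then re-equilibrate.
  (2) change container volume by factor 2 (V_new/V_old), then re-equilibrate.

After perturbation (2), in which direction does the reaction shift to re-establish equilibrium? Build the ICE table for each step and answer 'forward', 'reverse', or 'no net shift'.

Q₀ = 687.1 vs Keq = 5.5150e+05 ⇒ Q<K, forward
Step 1:
                   X          M
  Initial    0.08056      4.459
  Change     -0.0777    0.03885
  Equil     0.002856      4.498
  solve Keq expr → x = 0.03885; check Q = 5.5150e+05
Then remove 5.0620e-04 M of X.
Step 2:
                   X          M
  Initial    0.00235      4.498
  Change  5.0612e-04 -2.5306e-04
  Equil     0.002856      4.498
  solve Keq expr → x = -2.5306e-04; check Q = 5.5150e+05
Then change container volume by factor 2 (V_new/V_old).
Step 3:
                   X          M
  Initial   0.001428      2.249
  Change  5.9131e-04 -2.9565e-04
  Equil     0.002019      2.249
  solve Keq expr → x = -2.9565e-04; check Q = 5.5150e+05

Direction: reverse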